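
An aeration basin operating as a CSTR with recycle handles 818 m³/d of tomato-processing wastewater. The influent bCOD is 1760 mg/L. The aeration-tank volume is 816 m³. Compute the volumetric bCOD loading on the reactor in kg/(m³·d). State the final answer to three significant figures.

L_v ≈ 1.76 kg bCOD/(m³·d)

Applied bCOD load per unit volume = Q·S₀/V = (818 × 1760/1000)/816.0 = 1.764 kg bCOD·m⁻³·d⁻¹.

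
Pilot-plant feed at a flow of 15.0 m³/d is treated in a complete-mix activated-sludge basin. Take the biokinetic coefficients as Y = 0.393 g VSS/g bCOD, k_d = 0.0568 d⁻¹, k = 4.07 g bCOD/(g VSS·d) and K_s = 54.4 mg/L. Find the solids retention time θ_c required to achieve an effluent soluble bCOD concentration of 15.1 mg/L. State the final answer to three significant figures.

θ_c ≈ 3.44 d

At the target effluent, Y k S/(K_s+S) = 0.393×4.07×15.1/69.50 = 0.3475 d⁻¹.
θ_c = 1/(μ − k_d) = 1/(0.3475 − 0.0568) = 1/0.2907 = 3.440 d.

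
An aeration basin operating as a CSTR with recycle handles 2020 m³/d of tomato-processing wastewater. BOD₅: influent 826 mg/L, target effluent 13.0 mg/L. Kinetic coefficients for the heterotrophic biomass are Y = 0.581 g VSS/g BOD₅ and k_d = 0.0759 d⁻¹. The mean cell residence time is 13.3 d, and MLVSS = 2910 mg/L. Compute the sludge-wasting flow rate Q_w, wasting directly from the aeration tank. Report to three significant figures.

Rearranging the biomass balance for a CMAS with decay, V = Y·Q·ΔS·θ_c / [X·(1+k_d θ_c)] = 0.581 × 2020 × (826 − 13.0) × 13.3 / [2910 × (1 + 0.0759 × 13.3)] = 1.27×10^7 / 5848 = 2170 m³.
With mixed-liquor wasting, θ_c = V/Q_w, so Q_w = V/θ_c = 2170/13.3 = 163.2 m³/d.

Q_w ≈ 163 m³/d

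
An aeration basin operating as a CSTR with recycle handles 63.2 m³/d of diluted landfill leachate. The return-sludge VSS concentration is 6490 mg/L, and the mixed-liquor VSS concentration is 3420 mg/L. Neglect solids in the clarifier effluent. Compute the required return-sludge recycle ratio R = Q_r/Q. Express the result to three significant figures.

Mass balance around the secondary clarifier (neglecting effluent solids): R = X / (X_r − X) = 3420 / (6490 − 3420) = 1.114.

R ≈ 1.11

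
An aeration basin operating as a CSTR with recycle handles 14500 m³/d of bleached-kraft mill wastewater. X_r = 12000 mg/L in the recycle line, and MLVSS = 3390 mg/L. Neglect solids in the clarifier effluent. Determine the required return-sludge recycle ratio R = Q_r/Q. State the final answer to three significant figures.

R ≈ 0.394

R = Q_r/Q = X/(X_r − X) = 3390 / (12000 − 3390) = 0.3937.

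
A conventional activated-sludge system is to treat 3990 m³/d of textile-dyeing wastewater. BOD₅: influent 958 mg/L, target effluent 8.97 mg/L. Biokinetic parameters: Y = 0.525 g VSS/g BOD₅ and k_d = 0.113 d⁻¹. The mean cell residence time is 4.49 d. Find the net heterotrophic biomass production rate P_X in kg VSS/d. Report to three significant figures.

P_X ≈ 1320 kg VSS/d

Observed yield with endogenous decay: Y_obs = Y / (1 + k_d·θ_c) = 0.525 / (1 + 0.113 × 4.49) = 0.525 / 1.507 = 0.3483 g VSS/g BOD₅.
Substrate removed = Q·(S₀ − S) = 3990 m³/d × (958 − 8.97) g/m³ = 3.79×10^6 g/d = 3787 kg/d.
P_X = Y_obs · Q(S₀ − S) = 0.3483 × 3787 = 1319 kg VSS/d.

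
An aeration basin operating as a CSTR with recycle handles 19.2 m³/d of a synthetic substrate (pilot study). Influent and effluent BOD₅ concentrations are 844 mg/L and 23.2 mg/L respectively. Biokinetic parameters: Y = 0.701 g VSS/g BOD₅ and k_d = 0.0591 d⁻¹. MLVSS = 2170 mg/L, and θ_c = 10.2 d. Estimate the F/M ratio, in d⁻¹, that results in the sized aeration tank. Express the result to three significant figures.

F/M ≈ 0.231 d⁻¹

From the SRT design equation V = Y Q (S₀−S) θ_c / [X (1 + k_d θ_c)] = 0.701 × 19.2 × (844 − 23.2) × 10.2 / [2170 × (1 + 0.0591 × 10.2)] = 1.13×10^5 / 3478 = 32.40 m³.
F/M = applied load / biomass = Q·S₀/(V·X) = 19.2 × 844 / (32.40 × 2170) = 0.2305 d⁻¹.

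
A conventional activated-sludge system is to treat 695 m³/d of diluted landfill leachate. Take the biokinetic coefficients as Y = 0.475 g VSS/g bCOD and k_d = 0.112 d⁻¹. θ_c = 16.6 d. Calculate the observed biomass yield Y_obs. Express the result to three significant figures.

The observed yield is Y_obs = Y/(1 + k_d·θ_c) = 0.475 / (1 + 0.112 × 16.6) = 0.475 / 2.859 = 0.1661 g VSS per g bCOD removed.

Y_obs ≈ 0.166 g VSS/g bCOD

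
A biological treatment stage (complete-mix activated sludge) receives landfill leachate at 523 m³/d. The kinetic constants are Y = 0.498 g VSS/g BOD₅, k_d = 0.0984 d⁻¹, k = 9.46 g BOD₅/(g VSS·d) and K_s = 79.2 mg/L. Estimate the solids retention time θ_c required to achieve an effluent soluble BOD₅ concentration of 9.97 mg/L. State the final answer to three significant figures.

θ_c ≈ 2.33 d

From 1/θ_c = Y·k·S/(K_s + S) − k_d: Y·k·S/(K_s+S) = 0.498 × 9.46 × 9.97 / (79.2 + 9.97) = 0.5267 d⁻¹.
1/θ_c = 0.5267 − 0.0984 = 0.4283 d⁻¹, so θ_c = 2.335 d.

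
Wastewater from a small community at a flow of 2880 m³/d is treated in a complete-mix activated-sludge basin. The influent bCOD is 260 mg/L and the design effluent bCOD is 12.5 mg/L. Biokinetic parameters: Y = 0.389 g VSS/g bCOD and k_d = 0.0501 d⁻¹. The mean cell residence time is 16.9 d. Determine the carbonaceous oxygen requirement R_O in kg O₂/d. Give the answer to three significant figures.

The observed yield is Y_obs = Y/(1 + k_d·θ_c) = 0.389 / (1 + 0.0501 × 16.9) = 0.389 / 1.847 = 0.2106 g VSS per g bCOD removed.
Q·(S₀ − S) = 2880 × (260 − 12.5) × 10⁻³ = 712.8 kg/d removed.
Net sludge production P_X = 0.2106 × 712.8 = 150.1 kg VSS/d.
R_O = Q·(S₀ − S) − 1.42·P_X = 712.8 − 1.42 × 150.1 = 499.6 kg O₂/d.

R_O ≈ 500 kg O₂/d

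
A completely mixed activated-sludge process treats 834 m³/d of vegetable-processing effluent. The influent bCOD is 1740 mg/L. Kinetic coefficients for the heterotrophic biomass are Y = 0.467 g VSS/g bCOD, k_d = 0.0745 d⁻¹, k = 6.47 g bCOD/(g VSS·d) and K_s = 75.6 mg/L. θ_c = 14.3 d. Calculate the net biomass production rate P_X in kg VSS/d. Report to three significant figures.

For a completely mixed reactor with recycle the Lawrence–McCarty relation gives S = K_s·(1 + k_d·θ_c) / [θ_c·(Y·k − k_d) − 1] = 75.6 × (1 + 0.0745 × 14.3) / [14.3 × (0.467 × 6.47 − 0.0745) − 1] = 156.1 / 41.14 = 3.795 mg/L.
The observed yield is Y_obs = Y/(1 + k_d·θ_c) = 0.467 / (1 + 0.0745 × 14.3) = 0.467 / 2.065 = 0.2261 g VSS per g bCOD removed.
Substrate removed = Q·(S₀ − S) = 834 m³/d × (1740 − 3.80) g/m³ = 1.45×10^6 g/d = 1448 kg/d.
So the net sludge growth is P_X = 0.2261 × 1448 = 327.4 kg VSS/d.

P_X ≈ 327 kg VSS/d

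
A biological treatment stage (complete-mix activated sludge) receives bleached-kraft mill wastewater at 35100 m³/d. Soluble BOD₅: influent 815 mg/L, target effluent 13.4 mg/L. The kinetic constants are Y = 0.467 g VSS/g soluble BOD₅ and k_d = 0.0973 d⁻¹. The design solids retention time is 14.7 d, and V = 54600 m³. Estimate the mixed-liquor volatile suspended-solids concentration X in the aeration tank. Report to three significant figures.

X ≈ 1460 mg/L

X = Y·Q·ΔS·θ_c / [V·(1 + k_d θ_c)] = 0.467 × 35100 × (815 − 13.4) × 14.7 / [54600 × (1 + 0.0973 × 14.7)] = 1456 mg/L.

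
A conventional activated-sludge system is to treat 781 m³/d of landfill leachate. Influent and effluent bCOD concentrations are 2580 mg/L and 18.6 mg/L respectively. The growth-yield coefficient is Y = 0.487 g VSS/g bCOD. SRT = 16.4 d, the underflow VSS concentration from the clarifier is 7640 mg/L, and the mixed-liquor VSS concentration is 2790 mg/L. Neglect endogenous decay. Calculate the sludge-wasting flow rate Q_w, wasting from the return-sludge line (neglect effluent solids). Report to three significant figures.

With k_d = 0 the design equation reduces to V = Y Q (S₀−S) θ_c / X = 0.487 × 781 × (2580 − 18.6) × 16.4 / 2790 = 5727 m³.
θ_c = V·X/(Q_w·X_r) when wasting from the recycle, so Q_w = V·X/(θ_c·X_r) = 5727 × 2790 / (16.4 × 7640) = 127.5 m³/d.

Q_w ≈ 128 m³/d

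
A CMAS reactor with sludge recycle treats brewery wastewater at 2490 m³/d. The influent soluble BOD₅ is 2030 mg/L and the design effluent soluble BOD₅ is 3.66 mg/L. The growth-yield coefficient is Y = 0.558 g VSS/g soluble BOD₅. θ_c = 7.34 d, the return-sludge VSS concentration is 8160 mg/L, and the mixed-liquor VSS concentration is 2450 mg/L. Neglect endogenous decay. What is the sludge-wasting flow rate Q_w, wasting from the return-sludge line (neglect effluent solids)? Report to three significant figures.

Q_w ≈ 345 m³/d

Biomass mass balance (decay neglected): V·X = Y·Q·(S₀ − S)·θ_c, so V = 0.558 × 2490 × (2030 − 3.66) × 7.34 / 2450 = 8435 m³.
Q_w = (V·X)/(θ_c X_r) = 8435 × 2450 / (7.34 × 8160) = 345.0 m³/d.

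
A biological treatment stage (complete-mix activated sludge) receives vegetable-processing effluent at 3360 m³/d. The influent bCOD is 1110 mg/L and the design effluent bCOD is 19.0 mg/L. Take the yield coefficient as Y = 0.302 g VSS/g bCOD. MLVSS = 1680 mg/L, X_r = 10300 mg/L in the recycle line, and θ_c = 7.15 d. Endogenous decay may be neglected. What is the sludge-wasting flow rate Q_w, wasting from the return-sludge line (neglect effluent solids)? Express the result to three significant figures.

Biomass mass balance (decay neglected): V·X = Y·Q·(S₀ − S)·θ_c, so V = 0.302 × 3360 × (1110 − 19.0) × 7.15 / 1680 = 4712 m³.
Q_w = (V·X)/(θ_c X_r) = 4712 × 1680 / (7.15 × 10300) = 107.5 m³/d.

Q_w ≈ 107 m³/d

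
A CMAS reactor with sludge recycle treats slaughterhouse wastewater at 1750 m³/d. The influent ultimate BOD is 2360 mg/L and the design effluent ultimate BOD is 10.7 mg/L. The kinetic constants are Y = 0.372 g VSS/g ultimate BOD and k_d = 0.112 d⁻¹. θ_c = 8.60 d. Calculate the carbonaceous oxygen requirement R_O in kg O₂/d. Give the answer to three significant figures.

R_O ≈ 3010 kg O₂/d

Correct the yield for decay: Y_obs = Y/(1 + k_d θ_c) = 0.372 / (1 + 0.112 × 8.60) = 0.372 / 1.963 = 0.1895.
ΔS = 2360 − 10.7 = 2349 mg/L, so the substrate removal rate is 1750 × 2349/1000 = 4111 kg ultimate BOD/d.
Net sludge production P_X = 0.1895 × 4111 = 779.0 kg VSS/d.
Carbonaceous O₂ demand = substrate oxidised − cell-mass equivalent = 4111 − 1.42 × 779.0 = 3005 kg O₂/d.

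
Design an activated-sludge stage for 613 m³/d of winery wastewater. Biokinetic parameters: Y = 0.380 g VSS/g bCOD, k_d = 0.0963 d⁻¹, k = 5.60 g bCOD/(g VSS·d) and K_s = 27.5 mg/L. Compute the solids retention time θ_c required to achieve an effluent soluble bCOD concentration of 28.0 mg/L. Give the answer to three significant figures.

θ_c ≈ 1.02 d

At the target effluent, Y k S/(K_s+S) = 0.380×5.60×28.0/55.50 = 1.074 d⁻¹.
Then 1/θ_c = μ − k_d = 1.074 − 0.0963 = 0.9773 d⁻¹, giving θ_c = 1.023 d.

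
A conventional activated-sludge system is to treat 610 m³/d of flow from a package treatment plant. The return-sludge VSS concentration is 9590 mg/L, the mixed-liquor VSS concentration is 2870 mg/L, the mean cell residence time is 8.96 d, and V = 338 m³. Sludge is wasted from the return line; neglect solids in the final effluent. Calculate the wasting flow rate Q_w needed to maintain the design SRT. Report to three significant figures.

Q_w ≈ 11.3 m³/d

Q_w = (V·X)/(θ_c X_r) = 338.0 × 2870 / (8.96 × 9590) = 11.29 m³/d.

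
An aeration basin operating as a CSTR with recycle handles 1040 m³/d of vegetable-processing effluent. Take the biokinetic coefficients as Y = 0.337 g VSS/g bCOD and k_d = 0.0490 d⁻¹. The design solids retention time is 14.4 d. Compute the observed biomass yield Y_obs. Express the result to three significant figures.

Y_obs ≈ 0.198 g VSS/g bCOD

Correct the yield for decay: Y_obs = Y/(1 + k_d θ_c) = 0.337 / (1 + 0.0490 × 14.4) = 0.337 / 1.706 = 0.1976.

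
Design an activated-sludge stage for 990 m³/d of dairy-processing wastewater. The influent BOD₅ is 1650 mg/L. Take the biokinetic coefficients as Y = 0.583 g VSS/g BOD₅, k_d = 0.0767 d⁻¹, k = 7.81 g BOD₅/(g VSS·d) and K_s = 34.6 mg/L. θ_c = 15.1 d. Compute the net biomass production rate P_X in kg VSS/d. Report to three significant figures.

For a completely mixed reactor with recycle the Lawrence–McCarty relation gives S = K_s·(1 + k_d·θ_c) / [θ_c·(Y·k − k_d) − 1] = 34.6 × (1 + 0.0767 × 15.1) / [15.1 × (0.583 × 7.81 − 0.0767) − 1] = 74.67 / 66.60 = 1.121 mg/L.
Observed yield with endogenous decay: Y_obs = Y / (1 + k_d·θ_c) = 0.583 / (1 + 0.0767 × 15.1) = 0.583 / 2.158 = 0.2701 g VSS/g BOD₅.
Substrate removed = Q·(S₀ − S) = 990 m³/d × (1650 − 1.12) g/m³ = 1.63×10^6 g/d = 1632 kg/d.
Biomass produced: P_X = Y_obs·Q·ΔS = 0.2701 × 1632 ≈ 441.0 kg VSS/d.

P_X ≈ 441 kg VSS/d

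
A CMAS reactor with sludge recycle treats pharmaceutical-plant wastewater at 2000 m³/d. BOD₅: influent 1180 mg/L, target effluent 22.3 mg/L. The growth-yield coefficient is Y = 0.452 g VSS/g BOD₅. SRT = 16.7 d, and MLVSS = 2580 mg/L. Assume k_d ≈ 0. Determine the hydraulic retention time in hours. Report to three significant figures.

τ ≈ 81.3 h

With k_d = 0 the design equation reduces to V = Y Q (S₀−S) θ_c / X = 0.452 × 2000 × (1180 − 22.3) × 16.7 / 2580 = 6774 m³.
τ = V/Q = 6774/2000 = 3.387 d, or 81.29 h.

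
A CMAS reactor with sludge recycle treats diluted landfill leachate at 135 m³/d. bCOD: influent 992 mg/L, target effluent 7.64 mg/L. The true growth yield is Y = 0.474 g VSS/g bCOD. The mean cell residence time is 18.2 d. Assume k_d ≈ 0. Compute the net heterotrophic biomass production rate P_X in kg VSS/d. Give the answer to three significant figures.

P_X ≈ 63.0 kg VSS/d

Since k_d ≈ 0, Y_obs = Y = 0.474 g VSS/g bCOD.
Mass of bCOD removed per day: Q(S₀ − S) = 135 × 984.4 g/m³ = 132.9 kg/d.
P_X = Y_obs · Q(S₀ − S) = 0.4740 × 132.9 = 62.99 kg VSS/d.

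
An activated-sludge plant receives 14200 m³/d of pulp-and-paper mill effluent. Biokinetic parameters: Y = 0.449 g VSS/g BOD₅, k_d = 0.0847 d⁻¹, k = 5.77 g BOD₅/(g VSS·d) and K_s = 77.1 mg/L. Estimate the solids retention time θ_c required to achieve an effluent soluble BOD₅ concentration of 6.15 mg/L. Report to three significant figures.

From 1/θ_c = Y·k·S/(K_s + S) − k_d: Y·k·S/(K_s+S) = 0.449 × 5.77 × 6.15 / (77.1 + 6.15) = 0.1914 d⁻¹.
θ_c = 1/(μ − k_d) = 1/(0.1914 − 0.0847) = 1/0.1067 = 9.373 d.

θ_c ≈ 9.37 d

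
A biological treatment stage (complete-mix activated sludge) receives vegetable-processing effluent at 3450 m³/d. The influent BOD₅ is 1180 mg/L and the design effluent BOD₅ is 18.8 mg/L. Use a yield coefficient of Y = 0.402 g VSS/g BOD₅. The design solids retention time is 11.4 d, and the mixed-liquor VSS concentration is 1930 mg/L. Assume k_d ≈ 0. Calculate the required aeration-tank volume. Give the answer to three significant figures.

V ≈ 9510 m³

With k_d = 0 the design equation reduces to V = Y Q (S₀−S) θ_c / X = 0.402 × 3450 × (1180 − 18.8) × 11.4 / 1930 = 9513 m³.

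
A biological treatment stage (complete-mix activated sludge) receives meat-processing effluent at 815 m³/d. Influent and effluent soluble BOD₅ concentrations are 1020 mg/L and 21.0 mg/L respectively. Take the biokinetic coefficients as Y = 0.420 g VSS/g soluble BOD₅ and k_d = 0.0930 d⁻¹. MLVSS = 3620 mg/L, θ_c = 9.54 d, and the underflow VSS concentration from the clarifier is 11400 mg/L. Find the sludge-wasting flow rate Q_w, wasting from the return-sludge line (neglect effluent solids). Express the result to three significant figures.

Q_w ≈ 15.9 m³/d

From the SRT design equation V = Y Q (S₀−S) θ_c / [X (1 + k_d θ_c)] = 0.420 × 815 × (1020 − 21.0) × 9.54 / [3620 × (1 + 0.0930 × 9.54)] = 3.26×10^6 / 6832 = 477.5 m³.
Wasting from the return line (neglecting effluent solids): Q_w = V·X / (θ_c·X_r) = 477.5 × 3620 / (9.54 × 11400) = 15.89 m³/d.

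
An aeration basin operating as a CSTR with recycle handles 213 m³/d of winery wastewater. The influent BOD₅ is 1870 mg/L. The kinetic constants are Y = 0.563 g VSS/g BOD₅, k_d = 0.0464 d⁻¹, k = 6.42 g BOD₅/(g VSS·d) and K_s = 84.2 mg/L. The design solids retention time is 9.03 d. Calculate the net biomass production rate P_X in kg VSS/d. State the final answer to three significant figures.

Effluent substrate depends only on kinetics and SRT: S = K_s(1 + k_d θ_c) / [θ_c(Yk − k_d) − 1] = 84.2 × (1 + 0.0464 × 9.03) / [9.03 × (0.563 × 6.42 − 0.0464) − 1] = 119.5 / 31.22 = 3.827 mg/L.
Y_obs = Y / (1 + k_d θ_c) = 0.563 / (1 + 0.0464 × 9.03) = 0.563 / 1.419 = 0.3968.
Q·(S₀ − S) = 213 × (1870 − 3.83) × 10⁻³ = 397.5 kg/d removed.
P_X = Y_obs · Q(S₀ − S) = 0.3968 × 397.5 = 157.7 kg VSS/d.

P_X ≈ 158 kg VSS/d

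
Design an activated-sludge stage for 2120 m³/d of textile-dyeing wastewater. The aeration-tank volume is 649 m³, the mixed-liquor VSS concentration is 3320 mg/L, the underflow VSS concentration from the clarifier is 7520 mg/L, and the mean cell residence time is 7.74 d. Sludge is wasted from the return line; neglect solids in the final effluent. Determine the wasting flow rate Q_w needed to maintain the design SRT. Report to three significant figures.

Q_w ≈ 37.0 m³/d

Wasting from the return line (neglecting effluent solids): Q_w = V·X / (θ_c·X_r) = 649.0 × 3320 / (7.74 × 7520) = 37.02 m³/d.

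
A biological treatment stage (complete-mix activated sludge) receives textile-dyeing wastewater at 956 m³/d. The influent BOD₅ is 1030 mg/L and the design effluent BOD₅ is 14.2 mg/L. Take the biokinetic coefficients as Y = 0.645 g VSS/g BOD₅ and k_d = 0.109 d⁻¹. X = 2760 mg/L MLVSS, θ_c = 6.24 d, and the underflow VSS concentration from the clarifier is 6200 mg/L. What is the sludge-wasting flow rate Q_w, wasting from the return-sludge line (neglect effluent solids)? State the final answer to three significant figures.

Q_w ≈ 60.1 m³/d

Rearranging the biomass balance for a CMAS with decay, V = Y·Q·ΔS·θ_c / [X·(1+k_d θ_c)] = 0.645 × 956 × (1030 − 14.2) × 6.24 / [2760 × (1 + 0.109 × 6.24)] = 3.91×10^6 / 4637 = 842.9 m³.
Q_w = (V·X)/(θ_c X_r) = 842.9 × 2760 / (6.24 × 6200) = 60.13 m³/d.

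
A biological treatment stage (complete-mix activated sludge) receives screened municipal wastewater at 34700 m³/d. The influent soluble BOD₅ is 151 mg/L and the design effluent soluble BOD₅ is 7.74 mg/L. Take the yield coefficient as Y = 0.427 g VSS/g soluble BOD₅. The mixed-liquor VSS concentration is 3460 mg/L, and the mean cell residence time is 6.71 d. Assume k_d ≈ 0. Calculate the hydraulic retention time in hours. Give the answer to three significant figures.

τ ≈ 2.85 h

With k_d = 0 the design equation reduces to V = Y Q (S₀−S) θ_c / X = 0.427 × 34700 × (151 − 7.74) × 6.71 / 3460 = 4117 m³.
τ = V/Q = 4117/34700 = 0.1186 d, or 2.847 h.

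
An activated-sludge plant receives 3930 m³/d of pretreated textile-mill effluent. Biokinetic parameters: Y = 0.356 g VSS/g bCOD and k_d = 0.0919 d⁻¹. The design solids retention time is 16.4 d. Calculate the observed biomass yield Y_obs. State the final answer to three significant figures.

Observed yield with endogenous decay: Y_obs = Y / (1 + k_d·θ_c) = 0.356 / (1 + 0.0919 × 16.4) = 0.356 / 2.507 = 0.1420 g VSS/g bCOD.

Y_obs ≈ 0.142 g VSS/g bCOD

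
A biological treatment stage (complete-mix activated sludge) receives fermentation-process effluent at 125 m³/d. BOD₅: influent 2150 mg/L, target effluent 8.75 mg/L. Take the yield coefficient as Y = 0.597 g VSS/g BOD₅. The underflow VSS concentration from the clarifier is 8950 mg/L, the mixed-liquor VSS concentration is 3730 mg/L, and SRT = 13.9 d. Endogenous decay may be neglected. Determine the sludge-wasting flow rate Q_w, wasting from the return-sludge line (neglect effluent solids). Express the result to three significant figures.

With k_d = 0 the design equation reduces to V = Y Q (S₀−S) θ_c / X = 0.597 × 125 × (2150 − 8.75) × 13.9 / 3730 = 595.5 m³.
Wasting from the return line (neglecting effluent solids): Q_w = V·X / (θ_c·X_r) = 595.5 × 3730 / (13.9 × 8950) = 17.85 m³/d.

Q_w ≈ 17.9 m³/d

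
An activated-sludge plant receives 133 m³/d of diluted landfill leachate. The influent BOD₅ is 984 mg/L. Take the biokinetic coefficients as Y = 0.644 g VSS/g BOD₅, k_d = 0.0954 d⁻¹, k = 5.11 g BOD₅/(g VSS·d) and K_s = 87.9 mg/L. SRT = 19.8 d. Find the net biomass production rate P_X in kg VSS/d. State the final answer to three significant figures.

P_X ≈ 29.1 kg VSS/d

From the Monod/SRT balance for a CMAS, S = K_s·(1+k_d θ_c)/[θ_c·(Y k − k_d) − 1] = 87.9 × (1 + 0.0954 × 19.8) / [19.8 × (0.644 × 5.11 − 0.0954) − 1] = 253.9 / 62.27 = 4.078 mg/L.
Y_obs = Y / (1 + k_d θ_c) = 0.644 / (1 + 0.0954 × 19.8) = 0.644 / 2.889 = 0.2229.
ΔS = 984 − 4.08 = 979.9 mg/L, so the substrate removal rate is 133 × 979.9/1000 = 130.3 kg BOD₅/d.
Biomass produced: P_X = Y_obs·Q·ΔS = 0.2229 × 130.3 ≈ 29.05 kg VSS/d.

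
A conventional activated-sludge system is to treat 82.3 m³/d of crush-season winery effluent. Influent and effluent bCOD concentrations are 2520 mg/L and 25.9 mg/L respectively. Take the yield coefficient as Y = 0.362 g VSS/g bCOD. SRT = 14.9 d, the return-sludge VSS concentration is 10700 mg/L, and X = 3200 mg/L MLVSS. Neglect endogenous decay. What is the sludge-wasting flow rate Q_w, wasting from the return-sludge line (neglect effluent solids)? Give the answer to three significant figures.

Biomass mass balance (decay neglected): V·X = Y·Q·(S₀ − S)·θ_c, so V = 0.362 × 82.3 × (2520 − 25.9) × 14.9 / 3200 = 346.0 m³.
Wasting from the return line (neglecting effluent solids): Q_w = V·X / (θ_c·X_r) = 346.0 × 3200 / (14.9 × 10700) = 6.944 m³/d.

Q_w ≈ 6.94 m³/d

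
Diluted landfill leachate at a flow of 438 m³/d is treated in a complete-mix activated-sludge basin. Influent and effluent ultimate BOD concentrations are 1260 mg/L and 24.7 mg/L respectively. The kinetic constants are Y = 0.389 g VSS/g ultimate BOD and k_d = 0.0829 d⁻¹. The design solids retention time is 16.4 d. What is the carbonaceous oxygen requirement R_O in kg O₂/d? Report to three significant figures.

Y_obs = Y / (1 + k_d θ_c) = 0.389 / (1 + 0.0829 × 16.4) = 0.389 / 2.360 = 0.1649.
Q·(S₀ − S) = 438 × (1260 − 24.7) × 10⁻³ = 541.1 kg/d removed.
P_X = Y_obs·Q·(S₀ − S) = 0.1649 × 541.1 = 89.20 kg VSS/d.
R_O = Q·ΔS − 1.42 P_X = 541.1 − 126.7 = 414.4 kg O₂/d.

R_O ≈ 414 kg O₂/d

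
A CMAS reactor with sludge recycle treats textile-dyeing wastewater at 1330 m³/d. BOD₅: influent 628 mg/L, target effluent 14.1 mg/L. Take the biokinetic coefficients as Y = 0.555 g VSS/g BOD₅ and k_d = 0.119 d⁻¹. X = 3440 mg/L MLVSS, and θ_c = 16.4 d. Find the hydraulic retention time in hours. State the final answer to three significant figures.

τ ≈ 13.2 h

From the SRT design equation V = Y Q (S₀−S) θ_c / [X (1 + k_d θ_c)] = 0.555 × 1330 × (628 − 14.1) × 16.4 / [3440 × (1 + 0.119 × 16.4)] = 7.43×10^6 / 10154 = 731.9 m³.
HRT = V/Q = 731.9 m³ / 1330 m³·d⁻¹ = 0.5503 d × 24 = 13.21 h.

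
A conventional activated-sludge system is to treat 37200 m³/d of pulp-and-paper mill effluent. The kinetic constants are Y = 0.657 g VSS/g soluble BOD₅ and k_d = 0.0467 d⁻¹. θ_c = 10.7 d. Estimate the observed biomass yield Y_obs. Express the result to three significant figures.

Observed yield with endogenous decay: Y_obs = Y / (1 + k_d·θ_c) = 0.657 / (1 + 0.0467 × 10.7) = 0.657 / 1.500 = 0.4381 g VSS/g soluble BOD₅.

Y_obs ≈ 0.438 g VSS/g soluble BOD₅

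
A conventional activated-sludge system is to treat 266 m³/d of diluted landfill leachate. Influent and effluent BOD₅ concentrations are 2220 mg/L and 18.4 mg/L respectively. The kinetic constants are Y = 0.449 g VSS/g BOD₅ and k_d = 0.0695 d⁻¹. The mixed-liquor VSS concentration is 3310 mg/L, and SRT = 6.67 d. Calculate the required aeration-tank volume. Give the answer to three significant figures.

V ≈ 362 m³

Rearranging the biomass balance for a CMAS with decay, V = Y·Q·ΔS·θ_c / [X·(1+k_d θ_c)] = 0.449 × 266 × (2220 − 18.4) × 6.67 / [3310 × (1 + 0.0695 × 6.67)] = 1.75×10^6 / 4844 = 362.0 m³.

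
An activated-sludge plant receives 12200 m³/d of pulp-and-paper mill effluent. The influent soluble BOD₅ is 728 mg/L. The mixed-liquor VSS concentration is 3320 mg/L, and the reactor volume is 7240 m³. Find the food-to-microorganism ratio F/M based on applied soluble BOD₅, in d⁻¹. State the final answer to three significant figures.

F/M ≈ 0.370 d⁻¹

F/M = applied load / biomass = Q·S₀/(V·X) = 12200 × 728 / (7240 × 3320) = 0.3695 d⁻¹.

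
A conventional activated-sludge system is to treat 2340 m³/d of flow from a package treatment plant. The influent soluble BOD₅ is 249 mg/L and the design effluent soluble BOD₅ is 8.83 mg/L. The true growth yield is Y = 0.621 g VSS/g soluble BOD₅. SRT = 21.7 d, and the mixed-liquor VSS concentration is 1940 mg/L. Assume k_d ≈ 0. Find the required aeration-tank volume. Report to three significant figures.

V ≈ 3900 m³

Biomass mass balance (decay neglected): V·X = Y·Q·(S₀ − S)·θ_c, so V = 0.621 × 2340 × (249 − 8.83) × 21.7 / 1940 = 3904 m³.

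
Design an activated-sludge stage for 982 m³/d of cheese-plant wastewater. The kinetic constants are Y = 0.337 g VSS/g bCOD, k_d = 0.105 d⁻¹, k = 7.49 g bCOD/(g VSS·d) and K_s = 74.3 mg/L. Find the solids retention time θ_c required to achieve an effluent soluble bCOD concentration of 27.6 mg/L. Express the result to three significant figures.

Specific growth rate at S = 27.6 mg/L: μ = YkS/(K_s+S) = 0.337·7.49·27.6/(74.3+27.6) = 0.6837 d⁻¹.
Then 1/θ_c = μ − k_d = 0.6837 − 0.105 = 0.5787 d⁻¹, giving θ_c = 1.728 d.

θ_c ≈ 1.73 d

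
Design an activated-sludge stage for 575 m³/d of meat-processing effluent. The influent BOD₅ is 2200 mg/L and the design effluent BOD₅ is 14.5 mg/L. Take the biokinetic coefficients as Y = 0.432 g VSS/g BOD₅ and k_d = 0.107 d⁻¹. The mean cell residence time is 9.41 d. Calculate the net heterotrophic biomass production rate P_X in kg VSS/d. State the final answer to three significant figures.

P_X ≈ 271 kg VSS/d

The observed yield is Y_obs = Y/(1 + k_d·θ_c) = 0.432 / (1 + 0.107 × 9.41) = 0.432 / 2.007 = 0.2153 g VSS per g BOD₅ removed.
Q·(S₀ − S) = 575 × (2200 − 14.5) × 10⁻³ = 1257 kg/d removed.
So the net sludge growth is P_X = 0.2153 × 1257 = 270.5 kg VSS/d.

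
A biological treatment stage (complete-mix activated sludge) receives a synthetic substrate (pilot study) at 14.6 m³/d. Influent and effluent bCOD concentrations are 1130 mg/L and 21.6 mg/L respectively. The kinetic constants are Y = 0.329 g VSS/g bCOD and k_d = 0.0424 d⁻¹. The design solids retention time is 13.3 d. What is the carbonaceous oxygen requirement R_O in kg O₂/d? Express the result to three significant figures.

Correct the yield for decay: Y_obs = Y/(1 + k_d θ_c) = 0.329 / (1 + 0.0424 × 13.3) = 0.329 / 1.564 = 0.2104.
ΔS = 1130 − 21.6 = 1108 mg/L, so the substrate removal rate is 14.6 × 1108/1000 = 16.18 kg bCOD/d.
P_X = Y_obs·Q·(S₀ − S) = 0.2104 × 16.18 = 3.404 kg VSS/d.
R_O = Q·ΔS − 1.42 P_X = 16.18 − 4.834 = 11.35 kg O₂/d.

R_O ≈ 11.3 kg O₂/d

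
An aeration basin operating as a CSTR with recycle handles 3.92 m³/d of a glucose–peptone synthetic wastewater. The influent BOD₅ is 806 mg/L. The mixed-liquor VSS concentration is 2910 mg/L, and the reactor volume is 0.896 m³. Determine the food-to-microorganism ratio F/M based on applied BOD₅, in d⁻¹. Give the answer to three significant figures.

F/M ≈ 1.21 d⁻¹

Food-to-microorganism ratio F/M = Q S₀ / (V X) = 3.92 × 806 / (0.8960 × 2910) = 1.212 d⁻¹.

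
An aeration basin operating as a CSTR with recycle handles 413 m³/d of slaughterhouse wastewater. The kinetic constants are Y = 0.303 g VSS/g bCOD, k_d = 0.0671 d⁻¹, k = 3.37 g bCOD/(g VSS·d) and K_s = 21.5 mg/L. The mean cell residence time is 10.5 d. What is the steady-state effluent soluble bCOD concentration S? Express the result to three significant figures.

From the Monod/SRT balance for a CMAS, S = K_s·(1+k_d θ_c)/[θ_c·(Y k − k_d) − 1] = 21.5 × (1 + 0.0671 × 10.5) / [10.5 × (0.303 × 3.37 − 0.0671) − 1] = 36.65 / 9.017 = 4.064 mg/L.

S ≈ 4.06 mg/L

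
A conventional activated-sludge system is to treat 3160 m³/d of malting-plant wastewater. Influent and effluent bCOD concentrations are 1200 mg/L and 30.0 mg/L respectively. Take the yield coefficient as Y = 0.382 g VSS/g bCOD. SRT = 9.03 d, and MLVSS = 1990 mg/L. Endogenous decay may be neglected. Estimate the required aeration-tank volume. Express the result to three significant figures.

Biomass mass balance (decay neglected): V·X = Y·Q·(S₀ − S)·θ_c, so V = 0.382 × 3160 × (1200 − 30.0) × 9.03 / 1990 = 6409 m³.

V ≈ 6410 m³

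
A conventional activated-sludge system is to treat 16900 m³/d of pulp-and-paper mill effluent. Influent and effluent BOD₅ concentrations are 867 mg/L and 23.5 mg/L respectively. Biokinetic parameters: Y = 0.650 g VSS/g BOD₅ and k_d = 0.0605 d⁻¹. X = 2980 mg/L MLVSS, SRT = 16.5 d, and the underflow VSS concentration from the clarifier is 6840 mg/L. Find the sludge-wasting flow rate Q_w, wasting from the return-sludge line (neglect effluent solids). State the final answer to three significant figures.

Q_w ≈ 678 m³/d

From the SRT design equation V = Y Q (S₀−S) θ_c / [X (1 + k_d θ_c)] = 0.650 × 16900 × (867 − 23.5) × 16.5 / [2980 × (1 + 0.0605 × 16.5)] = 1.53×10^8 / 5955 = 25675 m³.
θ_c = V·X/(Q_w·X_r) when wasting from the recycle, so Q_w = V·X/(θ_c·X_r) = 25675 × 2980 / (16.5 × 6840) = 677.9 m³/d.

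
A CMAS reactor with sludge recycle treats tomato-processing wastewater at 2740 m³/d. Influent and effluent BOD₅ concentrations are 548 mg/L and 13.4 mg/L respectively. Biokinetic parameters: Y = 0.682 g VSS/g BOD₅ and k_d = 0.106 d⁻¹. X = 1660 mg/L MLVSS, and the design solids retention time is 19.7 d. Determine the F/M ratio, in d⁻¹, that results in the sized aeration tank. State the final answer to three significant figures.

Rearranging the biomass balance for a CMAS with decay, V = Y·Q·ΔS·θ_c / [X·(1+k_d θ_c)] = 0.682 × 2740 × (548 − 13.4) × 19.7 / [1660 × (1 + 0.106 × 19.7)] = 1.97×10^7 / 5126 = 3839 m³.
Food-to-microorganism ratio F/M = Q S₀ / (V X) = 2740 × 548 / (3839 × 1660) = 0.2356 d⁻¹.

F/M ≈ 0.236 d⁻¹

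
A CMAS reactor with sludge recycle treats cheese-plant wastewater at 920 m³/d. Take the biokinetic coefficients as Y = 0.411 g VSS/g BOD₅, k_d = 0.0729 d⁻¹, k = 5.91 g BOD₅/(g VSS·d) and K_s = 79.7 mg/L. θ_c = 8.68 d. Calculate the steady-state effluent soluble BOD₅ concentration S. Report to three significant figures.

S ≈ 6.69 mg/L

From the Monod/SRT balance for a CMAS, S = K_s·(1+k_d θ_c)/[θ_c·(Y k − k_d) − 1] = 79.7 × (1 + 0.0729 × 8.68) / [8.68 × (0.411 × 5.91 − 0.0729) − 1] = 130.1 / 19.45 = 6.690 mg/L.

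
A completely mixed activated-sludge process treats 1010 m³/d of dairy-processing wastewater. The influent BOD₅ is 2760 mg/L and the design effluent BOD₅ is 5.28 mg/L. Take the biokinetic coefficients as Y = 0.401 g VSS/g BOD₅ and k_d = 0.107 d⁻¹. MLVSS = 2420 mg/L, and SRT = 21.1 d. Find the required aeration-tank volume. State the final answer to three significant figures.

V ≈ 2990 m³

From the SRT design equation V = Y Q (S₀−S) θ_c / [X (1 + k_d θ_c)] = 0.401 × 1010 × (2760 − 5.28) × 21.1 / [2420 × (1 + 0.107 × 21.1)] = 2.35×10^7 / 7884 = 2986 m³.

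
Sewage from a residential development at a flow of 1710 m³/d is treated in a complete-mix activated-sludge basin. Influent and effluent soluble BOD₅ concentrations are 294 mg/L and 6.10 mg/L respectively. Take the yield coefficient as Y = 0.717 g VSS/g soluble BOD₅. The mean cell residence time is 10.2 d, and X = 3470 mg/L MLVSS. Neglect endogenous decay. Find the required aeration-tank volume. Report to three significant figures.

V·X = Y·Q·ΔS·θ_c gives V = 0.717 × 1710 × (294 − 6.10) × 10.2 / 3470 = 1038 m³.

V ≈ 1040 m³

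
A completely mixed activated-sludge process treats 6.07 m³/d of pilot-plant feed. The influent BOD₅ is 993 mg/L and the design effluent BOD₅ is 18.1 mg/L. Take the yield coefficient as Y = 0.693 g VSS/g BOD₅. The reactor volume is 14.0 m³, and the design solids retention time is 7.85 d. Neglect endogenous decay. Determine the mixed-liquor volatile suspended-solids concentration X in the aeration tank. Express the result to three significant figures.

X ≈ 2300 mg/L

X = Y·Q·ΔS·θ_c / V = 0.693 × 6.07 × (993 − 18.1) × 7.85 / 14.0 = 2299 mg/L.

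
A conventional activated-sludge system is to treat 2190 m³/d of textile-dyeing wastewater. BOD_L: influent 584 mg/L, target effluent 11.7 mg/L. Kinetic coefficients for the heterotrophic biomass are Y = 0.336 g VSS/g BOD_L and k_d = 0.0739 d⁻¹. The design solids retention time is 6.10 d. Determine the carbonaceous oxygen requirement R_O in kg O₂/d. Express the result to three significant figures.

R_O ≈ 841 kg O₂/d

Y_obs = Y / (1 + k_d θ_c) = 0.336 / (1 + 0.0739 × 6.10) = 0.336 / 1.451 = 0.2316.
ΔS = 584 − 11.7 = 572.3 mg/L, so the substrate removal rate is 2190 × 572.3/1000 = 1253 kg BOD_L/d.
P_X = Y_obs·Q·(S₀ − S) = 0.2316 × 1253 = 290.3 kg VSS/d.
R_O = Q·ΔS − 1.42 P_X = 1253 − 412.2 = 841.2 kg O₂/d.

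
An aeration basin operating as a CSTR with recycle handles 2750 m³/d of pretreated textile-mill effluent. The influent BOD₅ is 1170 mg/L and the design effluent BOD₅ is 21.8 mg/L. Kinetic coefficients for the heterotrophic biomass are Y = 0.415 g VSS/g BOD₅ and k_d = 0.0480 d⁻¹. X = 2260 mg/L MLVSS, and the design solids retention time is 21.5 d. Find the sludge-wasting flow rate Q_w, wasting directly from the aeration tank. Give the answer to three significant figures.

Rearranging the biomass balance for a CMAS with decay, V = Y·Q·ΔS·θ_c / [X·(1+k_d θ_c)] = 0.415 × 2750 × (1170 − 21.8) × 21.5 / [2260 × (1 + 0.0480 × 21.5)] = 2.82×10^7 / 4592 = 6135 m³.
Wasting from the aeration tank: Q_w = V / θ_c = 6135 / 21.5 = 285.3 m³/d.

Q_w ≈ 285 m³/d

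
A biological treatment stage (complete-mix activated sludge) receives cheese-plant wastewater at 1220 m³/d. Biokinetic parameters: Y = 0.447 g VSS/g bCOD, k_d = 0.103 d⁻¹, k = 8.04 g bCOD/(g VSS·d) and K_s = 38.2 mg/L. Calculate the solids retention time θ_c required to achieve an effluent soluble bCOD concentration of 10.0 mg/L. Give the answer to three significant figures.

From 1/θ_c = Y·k·S/(K_s + S) − k_d: Y·k·S/(K_s+S) = 0.447 × 8.04 × 10.0 / (38.2 + 10.0) = 0.7456 d⁻¹.
θ_c = 1/(μ − k_d) = 1/(0.7456 − 0.103) = 1/0.6426 = 1.556 d.

θ_c ≈ 1.56 d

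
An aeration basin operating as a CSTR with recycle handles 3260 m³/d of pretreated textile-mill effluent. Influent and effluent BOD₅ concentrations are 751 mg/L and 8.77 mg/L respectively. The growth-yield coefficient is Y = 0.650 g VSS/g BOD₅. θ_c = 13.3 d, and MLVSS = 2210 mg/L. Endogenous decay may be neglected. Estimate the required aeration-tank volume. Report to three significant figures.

Biomass mass balance (decay neglected): V·X = Y·Q·(S₀ − S)·θ_c, so V = 0.650 × 3260 × (751 − 8.77) × 13.3 / 2210 = 9465 m³.

V ≈ 9470 m³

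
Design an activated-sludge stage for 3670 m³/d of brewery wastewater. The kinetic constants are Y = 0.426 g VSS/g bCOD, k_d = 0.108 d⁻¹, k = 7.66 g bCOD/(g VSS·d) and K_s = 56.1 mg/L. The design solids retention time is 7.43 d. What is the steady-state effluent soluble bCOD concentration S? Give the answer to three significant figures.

Effluent substrate depends only on kinetics and SRT: S = K_s(1 + k_d θ_c) / [θ_c(Yk − k_d) − 1] = 56.1 × (1 + 0.108 × 7.43) / [7.43 × (0.426 × 7.66 − 0.108) − 1] = 101.1 / 22.44 = 4.506 mg/L.

S ≈ 4.51 mg/L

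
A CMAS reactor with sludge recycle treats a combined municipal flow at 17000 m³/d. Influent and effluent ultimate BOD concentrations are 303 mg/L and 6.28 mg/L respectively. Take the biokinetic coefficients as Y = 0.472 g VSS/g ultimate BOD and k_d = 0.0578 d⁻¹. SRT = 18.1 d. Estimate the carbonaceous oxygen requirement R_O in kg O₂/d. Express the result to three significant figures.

Correct the yield for decay: Y_obs = Y/(1 + k_d θ_c) = 0.472 / (1 + 0.0578 × 18.1) = 0.472 / 2.046 = 0.2307.
Substrate removed = Q·(S₀ − S) = 17000 m³/d × (303 − 6.28) g/m³ = 5.04×10^6 g/d = 5044 kg/d.
Biomass synthesised: P_X = Y_obs × 5044 = 1164 kg VSS/d.
R_O = Q·ΔS − 1.42 P_X = 5044 − 1652 = 3392 kg O₂/d.

R_O ≈ 3390 kg O₂/d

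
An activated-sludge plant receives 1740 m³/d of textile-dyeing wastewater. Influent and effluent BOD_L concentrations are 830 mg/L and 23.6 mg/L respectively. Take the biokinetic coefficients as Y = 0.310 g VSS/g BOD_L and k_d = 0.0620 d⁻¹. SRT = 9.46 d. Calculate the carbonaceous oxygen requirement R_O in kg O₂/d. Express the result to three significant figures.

Observed yield with endogenous decay: Y_obs = Y / (1 + k_d·θ_c) = 0.310 / (1 + 0.0620 × 9.46) = 0.310 / 1.587 = 0.1954 g VSS/g BOD_L.
Q·(S₀ − S) = 1740 × (830 − 23.6) × 10⁻³ = 1403 kg/d removed.
Net sludge production P_X = 0.1954 × 1403 = 274.2 kg VSS/d.
Carbonaceous O₂ demand = substrate oxidised − cell-mass equivalent = 1403 − 1.42 × 274.2 = 1014 kg O₂/d.

R_O ≈ 1010 kg O₂/d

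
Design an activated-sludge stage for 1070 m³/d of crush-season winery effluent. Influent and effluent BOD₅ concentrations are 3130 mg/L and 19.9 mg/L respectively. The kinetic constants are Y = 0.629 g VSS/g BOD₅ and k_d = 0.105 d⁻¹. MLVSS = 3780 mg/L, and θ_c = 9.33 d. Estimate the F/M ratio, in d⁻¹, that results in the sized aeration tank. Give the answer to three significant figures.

F/M ≈ 0.339 d⁻¹

From the SRT design equation V = Y Q (S₀−S) θ_c / [X (1 + k_d θ_c)] = 0.629 × 1070 × (3130 − 19.9) × 9.33 / [3780 × (1 + 0.105 × 9.33)] = 1.95×10^7 / 7483 = 2610 m³.
F/M = applied load / biomass = Q·S₀/(V·X) = 1070 × 3130 / (2610 × 3780) = 0.3395 d⁻¹.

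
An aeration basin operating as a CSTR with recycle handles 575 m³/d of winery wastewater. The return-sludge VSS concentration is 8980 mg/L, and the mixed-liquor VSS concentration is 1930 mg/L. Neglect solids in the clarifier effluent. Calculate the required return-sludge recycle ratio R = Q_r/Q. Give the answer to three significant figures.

R = Q_r/Q = X/(X_r − X) = 1930 / (8980 − 1930) = 0.2738.

R ≈ 0.274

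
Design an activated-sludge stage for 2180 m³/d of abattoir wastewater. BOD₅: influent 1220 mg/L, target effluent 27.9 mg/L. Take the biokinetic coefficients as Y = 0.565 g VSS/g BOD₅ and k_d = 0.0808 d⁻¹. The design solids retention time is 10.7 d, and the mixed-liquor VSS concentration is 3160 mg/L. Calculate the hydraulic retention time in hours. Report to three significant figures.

τ ≈ 29.4 h

From the SRT design equation V = Y Q (S₀−S) θ_c / [X (1 + k_d θ_c)] = 0.565 × 2180 × (1220 − 27.9) × 10.7 / [3160 × (1 + 0.0808 × 10.7)] = 1.57×10^7 / 5892 = 2666 m³.
HRT = V/Q = 2666 m³ / 2180 m³·d⁻¹ = 1.223 d × 24 = 29.36 h.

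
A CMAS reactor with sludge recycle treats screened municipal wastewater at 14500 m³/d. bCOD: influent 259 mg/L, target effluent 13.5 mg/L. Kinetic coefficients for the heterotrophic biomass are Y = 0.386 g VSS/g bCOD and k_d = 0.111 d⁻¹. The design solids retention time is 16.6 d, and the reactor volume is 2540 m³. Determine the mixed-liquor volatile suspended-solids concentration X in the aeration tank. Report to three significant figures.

X = Y·Q·ΔS·θ_c / [V·(1 + k_d θ_c)] = 0.386 × 14500 × (259 − 13.5) × 16.6 / [2540 × (1 + 0.111 × 16.6)] = 3159 mg/L.

X ≈ 3160 mg/L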